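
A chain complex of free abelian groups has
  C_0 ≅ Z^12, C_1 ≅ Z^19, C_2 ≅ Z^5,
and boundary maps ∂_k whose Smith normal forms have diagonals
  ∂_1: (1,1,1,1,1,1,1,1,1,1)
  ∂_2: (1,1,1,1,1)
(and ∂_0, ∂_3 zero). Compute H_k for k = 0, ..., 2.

H_0 = Z^2,  H_1 = Z^4,  H_2 = 0.

H_0: b_0 = 12 − 0 − 10 = 2; torsion from ∂_1 factors > 1: none. So H_0 = Z^2.
H_1: b_1 = 19 − 10 − 5 = 4; torsion from ∂_2 factors > 1: none. So H_1 = Z^4.
H_2: b_2 = 5 − 5 − 0 = 0; torsion from ∂_3 factors > 1: none. So H_2 = 0.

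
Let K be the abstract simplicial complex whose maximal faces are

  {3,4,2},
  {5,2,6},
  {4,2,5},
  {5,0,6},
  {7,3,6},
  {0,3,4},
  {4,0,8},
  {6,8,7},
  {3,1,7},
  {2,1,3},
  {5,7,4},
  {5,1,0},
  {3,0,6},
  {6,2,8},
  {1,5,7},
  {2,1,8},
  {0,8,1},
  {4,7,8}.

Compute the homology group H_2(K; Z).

H_2 ≅ Z.

We work with the vertex ordering 0 < 1 < 2 < 3 < 4 < 5 < 6 < 7 < 8. The simplices of K, each written with vertices in increasing order, are:

  0-simplices (9): [0], [1], [2], [3], [4], [5], [6], [7], [8]
  1-simplices (27): (27 of them)
  2-simplices (18): [0,1,5], [0,1,8], [0,3,4], [0,3,6], [0,4,8], [0,5,6], [1,2,3], [1,2,8], [1,3,7], [1,5,7], [2,3,4], [2,4,5], [2,5,6], [2,6,8], [3,6,7], [4,5,7], [4,7,8], [6,7,8]

so the chain groups are C_0 ≅ Z^9, C_1 ≅ Z^27, C_2 ≅ Z^18.

The boundary map ∂_1: C_1 → C_0 is given by ∂[p,q] = [q] − [p]. For instance
  ∂[3,6] = [6] − [3].
As a 9×27 matrix over Z this has rank 8, with invariant factors (1,1,1,1,1,1,1,1).

Boundary ∂_2: C_2 → C_1 maps a triangle to the signed sum of its edges. For instance
  ∂[1,5,7] = [5,7] − [1,7] + [1,5],
  ∂[1,3,7] = [3,7] − [1,7] + [1,3].
This gives a 27×18 integer matrix of rank 17; reducing to Smith normal form yields diagonal entries (1,1,1,1,1,1,1,1,1,1,1,1,1,1,1,1,1).

From H_k ≅ ker(∂_k) / im(∂_{k+1}) we obtain:

  H_2: rank ker ∂_2 − rank ∂_3 = (18 − 17) − 0 = 1, and there is no ∂_3, so H_2 = Z.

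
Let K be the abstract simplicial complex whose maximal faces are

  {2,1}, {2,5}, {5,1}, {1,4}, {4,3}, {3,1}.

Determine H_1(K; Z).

Fix the vertex order 1 < 2 < 3 < 4 < 5 and write every simplex with vertices in increasing order. Then dim K = 1 and the simplices of K are:

  0-simplices (5): [1], [2], [3], [4], [5]
  1-simplices (6): [1,2], [1,3], [1,4], [1,5], [2,5], [3,4]

Hence C_0 ≅ Z^5, C_1 ≅ Z^6.

Boundary ∂_1: C_1 → C_0 maps an edge to its endpoints' difference, ∂[p,q] = q − p. For instance
  ∂[3,4] = [4] − [3].
This gives a 5×6 integer matrix of rank 4; reducing to Smith normal form yields diagonal entries (1,1,1,1).

Now H_k = ker ∂_k / im ∂_{k+1}, so:

  H_1: rank ker ∂_1 − rank ∂_2 = (6 − 4) − 0 = 2, and there is no ∂_2, so H_1 ≅ Z^2.

H_1 = Z^2.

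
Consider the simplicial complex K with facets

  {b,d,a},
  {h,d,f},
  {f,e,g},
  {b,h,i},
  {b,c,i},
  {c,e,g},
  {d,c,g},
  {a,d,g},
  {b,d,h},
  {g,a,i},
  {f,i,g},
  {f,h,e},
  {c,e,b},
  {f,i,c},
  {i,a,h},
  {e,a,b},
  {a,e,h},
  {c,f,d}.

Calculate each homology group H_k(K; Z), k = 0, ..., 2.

Fix the vertex order a < b < c < d < e < f < g < h < i and write every simplex with vertices in increasing order. Then dim K = 2 and the simplices of K are:

  0-simplices (9): a, b, c, d, e, f, g, h, i
  1-simplices (27): ab, ad, ae, ag, ah, ai, bc, bd, be, bh, bi, cd, ce, cf, cg, ci, df, dg, dh, ef, eg, eh, fg, fh, fi, gi, hi
  2-simplices (18): abd, abe, adg, aeh, agi, ahi, bce, bci, bdh, bhi, cdf, cdg, ceg, cfi, dfh, efg, efh, fgi

so the chain groups are C_0 ≅ Z^9, C_1 ≅ Z^27, C_2 ≅ Z^18.

∂_1: C_1 → C_0 is given by ∂[p,q] = [q] − [p]. For instance
  ∂ah = h − a.
The resulting 9×27 matrix has rank 8, and its Smith normal form has invariant factors (1,1,1,1,1,1,1,1).

Boundary ∂_2: C_2 → C_1 sends each 2-simplex [p,q,r] to [q,r] − [p,r] + [p,q]. For instance
  ∂cdg = dg − cg + cd,
  ∂bhi = hi − bi + bh.
As a 27×18 matrix over Z this has rank 18, with invariant factors (1,1,1,1,1,1,1,1,1,1,1,1,1,1,1,1,1,2).

Reading off H_k = ker ∂_k / im ∂_{k+1}:

  H_0: rank C_0 − rank ∂_1 = 9 − 8 = 1, and the invariant factors of ∂_1 are all 1, so H_0 ≅ Z.
  H_1: rank ker ∂_1 − rank ∂_2 = (27 − 8) − 18 = 1, and ∂_2 has invariant factor 2 > 1, so H_1 ≅ Z ⊕ Z/2Z.
  H_2: rank ker ∂_2 − rank ∂_3 = (18 − 18) − 0 = 0, and there is no ∂_3, so H_2 ≅ 0.

(K is a triangulation of the Klein bottle.)

H_0 = Z,  H_1 = Z ⊕ Z/2Z,  H_2 = 0.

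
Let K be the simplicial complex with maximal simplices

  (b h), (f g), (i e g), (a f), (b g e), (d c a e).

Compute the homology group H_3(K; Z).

H_3 ≅ 0.

Take the total order a < b < c < d < e < f < g < h < i on the vertex set. Then K (dimension 3) consists of the simplices:

  0-simplices (9): a, b, c, d, e, f, g, h, i
  1-simplices (14): ac, ad, ae, af, be, bg, bh, cd, ce, de, eg, ei, fg, gi
  2-simplices (6): acd, ace, ade, beg, cde, egi
  3-simplices (1): acde

so the chain groups are C_0 ≅ Z^9, C_1 ≅ Z^14, C_2 ≅ Z^6, C_3 ≅ Z^1.

The boundary map ∂_1: C_1 → C_0 sends each edge [p,q] (with p < q) to q − p.
This gives a 9×14 integer matrix of rank 8; reducing to Smith normal form yields diagonal entries (1,1,1,1,1,1,1,1).

∂_2: C_2 → C_1 acts by ∂[p,q,r] = [q,r] − [p,r] + [p,q]. For instance
  ∂egi = gi − ei + eg,
  ∂cde = de − ce + cd.
The resulting 14×6 matrix has rank 5, and its Smith normal form has invariant factors (1,1,1,1,1).

∂_3: C_3 → C_2 sends each 3-simplex σ to the alternating sum Σ_i (−1)^i (σ with its i-th vertex removed). For instance
  ∂acde = cde − ade + ace − acd.
The 6×1 boundary matrix has rank 1 and Smith normal form diag(1).

From H_k ≅ ker(∂_k) / im(∂_{k+1}) we obtain:

  H_3: rank ker ∂_3 − rank ∂_4 = (1 − 1) − 0 = 0, and there is no ∂_4, so H_3 ≅ 0.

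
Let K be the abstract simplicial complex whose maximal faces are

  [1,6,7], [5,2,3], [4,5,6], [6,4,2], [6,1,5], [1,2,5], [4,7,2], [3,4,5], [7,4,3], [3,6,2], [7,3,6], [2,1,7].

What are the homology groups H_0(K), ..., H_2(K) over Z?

H_0 = Z,  H_1 = Z/2,  H_2 = 0.

Take the total order 1 < 2 < 3 < 4 < 5 < 6 < 7 on the vertex set. Then K (dimension 2) consists of the simplices:

  0-simplices (7): [1], [2], [3], [4], [5], [6], [7]
  1-simplices (18): [1,2], [1,5], [1,6], [1,7], [2,3], [2,4], [2,5], [2,6], [2,7], [3,4], [3,5], [3,6], [3,7], [4,5], [4,6], [4,7], [5,6], [6,7]
  2-simplices (12): [1,2,5], [1,2,7], [1,5,6], [1,6,7], [2,3,5], [2,3,6], [2,4,6], [2,4,7], [3,4,5], [3,4,7], [3,6,7], [4,5,6]

so the chain groups are C_0 ≅ Z^7, C_1 ≅ Z^18, C_2 ≅ Z^12.

Boundary ∂_1: C_1 → C_0 is given by ∂[p,q] = [q] − [p]. For instance
  ∂[4,5] = [5] − [4].
As a 7×18 matrix over Z this has rank 6, with invariant factors (1,1,1,1,1,1).

Boundary ∂_2: C_2 → C_1 sends each 2-simplex [p,q,r] to [q,r] − [p,r] + [p,q]. For instance
  ∂[1,2,7] = [2,7] − [1,7] + [1,2],
  ∂[2,3,5] = [3,5] − [2,5] + [2,3].
The resulting 18×12 matrix has rank 12, and its Smith normal form has invariant factors (1,1,1,1,1,1,1,1,1,1,1,2).

Computing H_k = (kernel of ∂_k) / (image of ∂_{k+1}):

  H_0: rank C_0 − rank ∂_1 = 7 − 6 = 1, and the invariant factors of ∂_1 are all 1, so H_0 = Z.
  H_1: rank ker ∂_1 − rank ∂_2 = (18 − 6) − 12 = 0, and ∂_2 has invariant factor 2 > 1, so H_1 = Z/2.
  H_2: rank ker ∂_2 − rank ∂_3 = (12 − 12) − 0 = 0, and there is no ∂_3, so H_2 = 0.

As a check, the Euler characteristic is 7 − 18 + 12 = 1, which agrees with 1 − 0 + 0 = 1.
(K is a triangulation of the real projective plane RP^2.)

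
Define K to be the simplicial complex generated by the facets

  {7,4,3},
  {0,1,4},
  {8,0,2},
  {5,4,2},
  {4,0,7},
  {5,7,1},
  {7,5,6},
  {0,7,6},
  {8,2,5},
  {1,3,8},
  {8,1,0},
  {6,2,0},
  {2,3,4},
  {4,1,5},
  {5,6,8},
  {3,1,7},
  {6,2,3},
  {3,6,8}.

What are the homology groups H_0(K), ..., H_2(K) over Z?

K has 9 vertices, 27 edges, 18 triangles.
rank ∂_0 = 0, rank ∂_1 = 8 ⇒ b_0 = 9 − 0 − 8 = 1; all invariant factors of ∂_1 are 1 so no torsion. So H_0 ≅ Z.
rank ∂_1 = 8, rank ∂_2 = 18 ⇒ b_1 = 27 − 8 − 18 = 1; ∂_2 has invariant factor(s) [2] giving torsion. So H_1 ≅ Z ⊕ Z/2Z.
rank ∂_2 = 18, rank ∂_3 = 0 ⇒ b_2 = 18 − 18 − 0 = 0. So H_2 ≅ 0.

H_0 = Z,  H_1 = Z ⊕ Z/2Z,  H_2 = 0.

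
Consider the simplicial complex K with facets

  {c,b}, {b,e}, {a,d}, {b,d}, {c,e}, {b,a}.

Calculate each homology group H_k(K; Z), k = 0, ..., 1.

H_0 = Z,  H_1 = Z^2.

K has 5 vertices, 6 edges.
rank ∂_0 = 0, rank ∂_1 = 4 ⇒ b_0 = 5 − 0 − 4 = 1; all invariant factors of ∂_1 are 1 so no torsion. So H_0 ≅ Z.
rank ∂_1 = 4, rank ∂_2 = 0 ⇒ b_1 = 6 − 4 − 0 = 2. So H_1 ≅ Z^2.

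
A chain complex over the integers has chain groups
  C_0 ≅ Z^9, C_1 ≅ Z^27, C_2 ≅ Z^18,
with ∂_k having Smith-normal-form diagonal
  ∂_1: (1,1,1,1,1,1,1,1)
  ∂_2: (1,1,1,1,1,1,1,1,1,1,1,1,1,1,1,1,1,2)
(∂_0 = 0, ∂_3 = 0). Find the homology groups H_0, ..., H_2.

H_0: b_0 = 9 − 0 − 8 = 1; torsion from ∂_1 factors > 1: none. So H_0 = Z.
H_1: b_1 = 27 − 8 − 18 = 1; torsion from ∂_2 factors > 1: [2]. So H_1 = Z ⊕ Z/2Z.
H_2: b_2 = 18 − 18 − 0 = 0; torsion from ∂_3 factors > 1: none. So H_2 = 0.

H_0 = Z,  H_1 = Z ⊕ Z/2Z,  H_2 = 0.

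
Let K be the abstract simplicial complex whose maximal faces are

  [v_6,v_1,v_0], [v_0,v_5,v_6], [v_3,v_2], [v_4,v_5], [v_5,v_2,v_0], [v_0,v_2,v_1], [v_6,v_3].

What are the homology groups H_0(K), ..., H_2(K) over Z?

We work with the vertex ordering v_0 < v_1 < v_2 < v_3 < v_4 < v_5 < v_6. The simplices of K, each written with vertices in increasing order, are:

  0-simplices (7): [v_0], [v_1], [v_2], [v_3], [v_4], [v_5], [v_6]
  1-simplices (11): [v_0,v_1], [v_0,v_2], [v_0,v_5], [v_0,v_6], [v_1,v_2], [v_1,v_6], [v_2,v_3], [v_2,v_5], [v_3,v_6], [v_4,v_5], [v_5,v_6]
  2-simplices (4): [v_0,v_1,v_2], [v_0,v_1,v_6], [v_0,v_2,v_5], [v_0,v_5,v_6]

Hence C_0 ≅ Z^7, C_1 ≅ Z^11, C_2 ≅ Z^4.

Boundary ∂_1: C_1 → C_0 maps an edge to its endpoints' difference, ∂[p,q] = q − p. For instance
  ∂[v_2,v_3] = [v_3] − [v_2].
This gives a 7×11 integer matrix of rank 6; reducing to Smith normal form yields diagonal entries (1,1,1,1,1,1).

Boundary ∂_2: C_2 → C_1 acts by ∂[p,q,r] = [q,r] − [p,r] + [p,q]. For instance
  ∂[v_0,v_2,v_5] = [v_2,v_5] − [v_0,v_5] + [v_0,v_2],
  ∂[v_0,v_5,v_6] = [v_5,v_6] − [v_0,v_6] + [v_0,v_5].
The 11×4 boundary matrix has rank 4 and Smith normal form diag(1,1,1,1).

From H_k ≅ ker(∂_k) / im(∂_{k+1}) we obtain:

  H_0: rank C_0 − rank ∂_1 = 7 − 6 = 1, and the invariant factors of ∂_1 are all 1, so H_0 = Z.
  H_1: rank ker ∂_1 − rank ∂_2 = (11 − 6) − 4 = 1, and the invariant factors of ∂_2 are all 1, so H_1 = Z.
  H_2: rank ker ∂_2 − rank ∂_3 = (4 − 4) − 0 = 0, and there is no ∂_3, so H_2 = 0.

H_0 = Z,  H_1 = Z,  H_2 = 0.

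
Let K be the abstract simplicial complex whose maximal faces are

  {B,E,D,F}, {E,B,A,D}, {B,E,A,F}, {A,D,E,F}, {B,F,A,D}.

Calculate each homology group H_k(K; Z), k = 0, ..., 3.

Fix the vertex order A < B < D < E < F and write every simplex with vertices in increasing order. Then dim K = 3 and the simplices of K are:

  0-simplices (5): A, B, D, E, F
  1-simplices (10): AB, AD, AE, AF, BD, BE, BF, DE, DF, EF
  2-simplices (10): ABD, ABE, ABF, ADE, ADF, AEF, BDE, BDF, BEF, DEF
  3-simplices (5): ABDE, ABDF, ABEF, ADEF, BDEF

so the chain groups are C_0 ≅ Z^5, C_1 ≅ Z^10, C_2 ≅ Z^10, C_3 ≅ Z^5.

∂_1: C_1 → C_0 maps an edge to its endpoints' difference, ∂[p,q] = q − p.
As a 5×10 matrix over Z this has rank 4, with invariant factors (1,1,1,1).

The boundary map ∂_2: C_2 → C_1 maps a triangle to the signed sum of its edges. For instance
  ∂ABD = BD − AD + AB,
  ∂BEF = EF − BF + BE.
The 10×10 boundary matrix has rank 6 and Smith normal form diag(1,1,1,1,1,1).

Boundary ∂_3: C_3 → C_2 sends each 3-simplex σ to the alternating sum Σ_i (−1)^i (σ with its i-th vertex removed). For instance
  ∂ABDE = BDE − ADE + ABE − ABD,
  ∂ABDF = BDF − ADF + ABF − ABD.
The 10×5 boundary matrix has rank 4 and Smith normal form diag(1,1,1,1).

Computing H_k = (kernel of ∂_k) / (image of ∂_{k+1}):

  H_0: rank C_0 − rank ∂_1 = 5 − 4 = 1, and the invariant factors of ∂_1 are all 1, so H_0 ≅ Z.
  H_1: rank ker ∂_1 − rank ∂_2 = (10 − 4) − 6 = 0, and the invariant factors of ∂_2 are all 1, so H_1 ≅ 0.
  H_2: rank ker ∂_2 − rank ∂_3 = (10 − 6) − 4 = 0, and the invariant factors of ∂_3 are all 1, so H_2 ≅ 0.
  H_3: rank ker ∂_3 − rank ∂_4 = (5 − 4) − 0 = 1, and there is no ∂_4, so H_3 ≅ Z.

(K is a triangulation of the 3-sphere S^3.)

H_0 = Z,  H_1 = 0,  H_2 = 0,  H_3 = Z.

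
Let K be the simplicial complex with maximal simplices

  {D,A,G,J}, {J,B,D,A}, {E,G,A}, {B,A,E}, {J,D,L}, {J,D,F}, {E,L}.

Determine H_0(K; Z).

We work with the vertex ordering A < B < D < E < F < G < J < L. The simplices of K, each written with vertices in increasing order, are:

  0-simplices (8): A, B, D, E, F, G, J, L
  1-simplices (17): AB, AD, AE, AG, AJ, BD, BE, BJ, DF, DG, DJ, DL, EG, EL, FJ, GJ, JL
  2-simplices (11): ABD, ABE, ABJ, ADG, ADJ, AEG, AGJ, BDJ, DFJ, DGJ, DJL
  3-simplices (2): ABDJ, ADGJ

giving chain groups C_0 ≅ Z^8, C_1 ≅ Z^17, C_2 ≅ Z^11, C_3 ≅ Z^2.

Boundary ∂_1: C_1 → C_0 is given by ∂[p,q] = [q] − [p]. For instance
  ∂GJ = J − G.
As a 8×17 matrix over Z this has rank 7, with invariant factors (1,1,1,1,1,1,1).

Boundary ∂_2: C_2 → C_1 maps a triangle to the signed sum of its edges. For instance
  ∂ABD = BD − AD + AB,
  ∂DJL = JL − DL + DJ.
The 17×11 boundary matrix has rank 9 and Smith normal form diag(1,1,1,1,1,1,1,1,1).

∂_3: C_3 → C_2 sends each 3-simplex σ to the alternating sum Σ_i (−1)^i (σ with its i-th vertex removed). For instance
  ∂ABDJ = BDJ − ADJ + ABJ − ABD,
  ∂ADGJ = DGJ − AGJ + ADJ − ADG.
As a 11×2 matrix over Z this has rank 2, with invariant factors (1,1).

Now H_k = ker ∂_k / im ∂_{k+1}, so:

  H_0: rank C_0 − rank ∂_1 = 8 − 7 = 1, and the invariant factors of ∂_1 are all 1, so H_0 = Z.

H_0 ≅ Z.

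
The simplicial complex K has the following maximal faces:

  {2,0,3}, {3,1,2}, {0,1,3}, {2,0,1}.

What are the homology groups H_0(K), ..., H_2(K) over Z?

K has 4 vertices, 6 edges, 4 triangles.
rank ∂_0 = 0, rank ∂_1 = 3 ⇒ b_0 = 4 − 0 − 3 = 1; all invariant factors of ∂_1 are 1 so no torsion. So H_0 ≅ Z.
rank ∂_1 = 3, rank ∂_2 = 3 ⇒ b_1 = 6 − 3 − 3 = 0; all invariant factors of ∂_2 are 1 so no torsion. So H_1 ≅ 0.
rank ∂_2 = 3, rank ∂_3 = 0 ⇒ b_2 = 4 − 3 − 0 = 1. So H_2 ≅ Z.

H_0 ≅ Z,  H_1 = 0,  H_2 ≅ Z.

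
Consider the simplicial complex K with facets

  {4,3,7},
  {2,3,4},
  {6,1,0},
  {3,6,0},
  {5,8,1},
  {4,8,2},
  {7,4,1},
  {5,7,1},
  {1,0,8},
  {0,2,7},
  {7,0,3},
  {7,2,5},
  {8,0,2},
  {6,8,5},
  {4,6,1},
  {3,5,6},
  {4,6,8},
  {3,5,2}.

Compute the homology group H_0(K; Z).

We work with the vertex ordering 0 < 1 < 2 < 3 < 4 < 5 < 6 < 7 < 8. The simplices of K, each written with vertices in increasing order, are:

  0-simplices (9): [0], [1], [2], [3], [4], [5], [6], [7], [8]
  1-simplices (27): (27 of them)
  2-simplices (18): [0,1,6], [0,1,8], [0,2,7], [0,2,8], [0,3,6], [0,3,7], [1,4,6], [1,4,7], [1,5,7], [1,5,8], [2,3,4], [2,3,5], [2,4,8], [2,5,7], [3,4,7], [3,5,6], [4,6,8], [5,6,8]

Hence C_0 ≅ Z^9, C_1 ≅ Z^27, C_2 ≅ Z^18.

∂_1: C_1 → C_0 is given by ∂[p,q] = [q] − [p]. For instance
  ∂[2,8] = [8] − [2].
The 9×27 boundary matrix has rank 8 and Smith normal form diag(1,1,1,1,1,1,1,1).

The boundary map ∂_2: C_2 → C_1 maps a triangle to the signed sum of its edges. For instance
  ∂[2,4,8] = [4,8] − [2,8] + [2,4],
  ∂[4,6,8] = [6,8] − [4,8] + [4,6].
The 27×18 boundary matrix has rank 18 and Smith normal form diag(1,1,1,1,1,1,1,1,1,1,1,1,1,1,1,1,1,2).

Reading off H_k = ker ∂_k / im ∂_{k+1}:

  H_0: rank C_0 − rank ∂_1 = 9 − 8 = 1, and the invariant factors of ∂_1 are all 1, so H_0 ≅ Z.

H_0 ≅ Z.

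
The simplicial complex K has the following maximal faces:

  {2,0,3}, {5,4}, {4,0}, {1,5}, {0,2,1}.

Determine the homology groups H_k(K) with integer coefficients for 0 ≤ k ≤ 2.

Order the vertices as 0 < 1 < 2 < 3 < 4 < 5. Listing each simplex with vertices in this order, K has dimension 2 with simplices:

  0-simplices (6): [0], [1], [2], [3], [4], [5]
  1-simplices (8): [0,1], [0,2], [0,3], [0,4], [1,2], [1,5], [2,3], [4,5]
  2-simplices (2): [0,1,2], [0,2,3]

so the chain groups are C_0 ≅ Z^6, C_1 ≅ Z^8, C_2 ≅ Z^2.

Boundary ∂_1: C_1 → C_0 maps an edge to its endpoints' difference, ∂[p,q] = q − p.
The resulting 6×8 matrix has rank 5, and its Smith normal form has invariant factors (1,1,1,1,1).

The boundary map ∂_2: C_2 → C_1 maps a triangle to the signed sum of its edges. For instance
  ∂[0,2,3] = [2,3] − [0,3] + [0,2],
  ∂[0,1,2] = [1,2] − [0,2] + [0,1].
As a 8×2 matrix over Z this has rank 2, with invariant factors (1,1).

Reading off H_k = ker ∂_k / im ∂_{k+1}:

  H_0: rank C_0 − rank ∂_1 = 6 − 5 = 1, and the invariant factors of ∂_1 are all 1, so H_0 = Z.
  H_1: rank ker ∂_1 − rank ∂_2 = (8 − 5) − 2 = 1, and the invariant factors of ∂_2 are all 1, so H_1 = Z.
  H_2: rank ker ∂_2 − rank ∂_3 = (2 − 2) − 0 = 0, and there is no ∂_3, so H_2 = 0.

As a check, the Euler characteristic is 6 − 8 + 2 = 0, which agrees with 1 − 1 + 0 = 0.

H_0 ≅ Z,  H_1 ≅ Z,  H_2 = 0.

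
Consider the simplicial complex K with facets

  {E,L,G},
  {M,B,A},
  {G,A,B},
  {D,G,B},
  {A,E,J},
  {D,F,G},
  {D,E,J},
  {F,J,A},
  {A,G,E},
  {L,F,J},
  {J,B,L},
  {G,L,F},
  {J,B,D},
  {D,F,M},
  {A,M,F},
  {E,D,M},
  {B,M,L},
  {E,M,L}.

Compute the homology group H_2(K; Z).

H_2 = Z.

Fix the vertex order A < B < D < E < F < G < J < L < M and write every simplex with vertices in increasing order. Then dim K = 2 and the simplices of K are:

  0-simplices (9): A, B, D, E, F, G, J, L, M
  1-simplices (27): AB, AE, AF, AG, AJ, AM, BD, BG, BJ, BL, BM, DE, DF, DG, DJ, DM, EG, EJ, EL, EM, FG, FJ, FL, FM, GL, JL, LM
  2-simplices (18): ABG, ABM, AEG, AEJ, AFJ, AFM, BDG, BDJ, BJL, BLM, DEJ, DEM, DFG, DFM, EGL, ELM, FGL, FJL

giving chain groups C_0 ≅ Z^9, C_1 ≅ Z^27, C_2 ≅ Z^18.

The boundary map ∂_1: C_1 → C_0 sends each edge [p,q] (with p < q) to q − p.
This gives a 9×27 integer matrix of rank 8; reducing to Smith normal form yields diagonal entries (1,1,1,1,1,1,1,1).

The boundary map ∂_2: C_2 → C_1 maps a triangle to the signed sum of its edges. For instance
  ∂DFG = FG − DG + DF,
  ∂BDJ = DJ − BJ + BD.
As a 27×18 matrix over Z this has rank 17, with invariant factors (1,1,1,1,1,1,1,1,1,1,1,1,1,1,1,1,1).

Now H_k = ker ∂_k / im ∂_{k+1}, so:

  H_2: rank ker ∂_2 − rank ∂_3 = (18 − 17) − 0 = 1, and there is no ∂_3, so H_2 = Z.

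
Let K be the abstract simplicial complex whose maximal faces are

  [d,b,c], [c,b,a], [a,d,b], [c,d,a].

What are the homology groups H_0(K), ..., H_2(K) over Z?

H_0 ≅ Z,  H_1 = 0,  H_2 ≅ Z.

Take the total order a < b < c < d on the vertex set. Then K (dimension 2) consists of the simplices:

  0-simplices (4): a, b, c, d
  1-simplices (6): ab, ac, ad, bc, bd, cd
  2-simplices (4): abc, abd, acd, bcd

Hence C_0 ≅ Z^4, C_1 ≅ Z^6, C_2 ≅ Z^4.

∂_1: C_1 → C_0 is given by ∂[p,q] = [q] − [p]. For instance
  ∂bc = c − b.
The 4×6 boundary matrix has rank 3 and Smith normal form diag(1,1,1).

Boundary ∂_2: C_2 → C_1 sends each 2-simplex [p,q,r] to [q,r] − [p,r] + [p,q]. For instance
  ∂acd = cd − ad + ac,
  ∂bcd = cd − bd + bc.
As a 6×4 matrix over Z this has rank 3, with invariant factors (1,1,1).

Reading off H_k = ker ∂_k / im ∂_{k+1}:

  H_0: rank C_0 − rank ∂_1 = 4 − 3 = 1, and the invariant factors of ∂_1 are all 1, so H_0 = Z.
  H_1: rank ker ∂_1 − rank ∂_2 = (6 − 3) − 3 = 0, and the invariant factors of ∂_2 are all 1, so H_1 = 0.
  H_2: rank ker ∂_2 − rank ∂_3 = (4 − 3) − 0 = 1, and there is no ∂_3, so H_2 = Z.

(K is a triangulation of the 2-sphere S^2.)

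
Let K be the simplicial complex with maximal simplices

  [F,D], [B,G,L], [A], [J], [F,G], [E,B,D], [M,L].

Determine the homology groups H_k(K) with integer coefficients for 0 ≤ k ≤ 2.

H_0 = Z^3,  H_1 = Z,  H_2 = 0.

Fix the vertex order A < B < D < E < F < G < J < L < M and write every simplex with vertices in increasing order. Then dim K = 2 and the simplices of K are:

  0-simplices (9): A, B, D, E, F, G, J, L, M
  1-simplices (9): BD, BE, BG, BL, DE, DF, FG, GL, LM
  2-simplices (2): BDE, BGL

so the chain groups are C_0 ≅ Z^9, C_1 ≅ Z^9, C_2 ≅ Z^2.

Boundary ∂_1: C_1 → C_0 maps an edge to its endpoints' difference, ∂[p,q] = q − p.
This gives a 9×9 integer matrix of rank 6; reducing to Smith normal form yields diagonal entries (1,1,1,1,1,1).

∂_2: C_2 → C_1 maps a triangle to the signed sum of its edges. For instance
  ∂BGL = GL − BL + BG,
  ∂BDE = DE − BE + BD.
As a 9×2 matrix over Z this has rank 2, with invariant factors (1,1).

Now H_k = ker ∂_k / im ∂_{k+1}, so:

  H_0: rank C_0 − rank ∂_1 = 9 − 6 = 3, and the invariant factors of ∂_1 are all 1, so H_0 = Z^3.
  H_1: rank ker ∂_1 − rank ∂_2 = (9 − 6) − 2 = 1, and the invariant factors of ∂_2 are all 1, so H_1 = Z.
  H_2: rank ker ∂_2 − rank ∂_3 = (2 − 2) − 0 = 0, and there is no ∂_3, so H_2 = 0.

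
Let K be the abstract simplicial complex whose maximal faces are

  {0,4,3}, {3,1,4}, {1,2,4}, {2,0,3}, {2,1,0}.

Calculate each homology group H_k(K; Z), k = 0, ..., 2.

Order the vertices as 0 < 1 < 2 < 3 < 4. Listing each simplex with vertices in this order, K has dimension 2 with simplices:

  0-simplices (5): [0], [1], [2], [3], [4]
  1-simplices (10): [0,1], [0,2], [0,3], [0,4], [1,2], [1,3], [1,4], [2,3], [2,4], [3,4]
  2-simplices (5): [0,1,2], [0,2,3], [0,3,4], [1,2,4], [1,3,4]

so the chain groups are C_0 ≅ Z^5, C_1 ≅ Z^10, C_2 ≅ Z^5.

Boundary ∂_1: C_1 → C_0 sends each edge [p,q] (with p < q) to q − p. For instance
  ∂[3,4] = [4] − [3].
The 5×10 boundary matrix has rank 4 and Smith normal form diag(1,1,1,1).

The boundary map ∂_2: C_2 → C_1 sends each 2-simplex [p,q,r] to [q,r] − [p,r] + [p,q]. For instance
  ∂[1,3,4] = [3,4] − [1,4] + [1,3],
  ∂[0,3,4] = [3,4] − [0,4] + [0,3].
The resulting 10×5 matrix has rank 5, and its Smith normal form has invariant factors (1,1,1,1,1).

Reading off H_k = ker ∂_k / im ∂_{k+1}:

  H_0: rank C_0 − rank ∂_1 = 5 − 4 = 1, and the invariant factors of ∂_1 are all 1, so H_0 = Z.
  H_1: rank ker ∂_1 − rank ∂_2 = (10 − 4) − 5 = 1, and the invariant factors of ∂_2 are all 1, so H_1 = Z.
  H_2: rank ker ∂_2 − rank ∂_3 = (5 − 5) − 0 = 0, and there is no ∂_3, so H_2 = 0.

As a check, the Euler characteristic is 5 − 10 + 5 = 0, which agrees with 1 − 1 + 0 = 0.
(K is a triangulation of the Möbius band.)

H_0 ≅ Z,  H_1 ≅ Z,  H_2 = 0.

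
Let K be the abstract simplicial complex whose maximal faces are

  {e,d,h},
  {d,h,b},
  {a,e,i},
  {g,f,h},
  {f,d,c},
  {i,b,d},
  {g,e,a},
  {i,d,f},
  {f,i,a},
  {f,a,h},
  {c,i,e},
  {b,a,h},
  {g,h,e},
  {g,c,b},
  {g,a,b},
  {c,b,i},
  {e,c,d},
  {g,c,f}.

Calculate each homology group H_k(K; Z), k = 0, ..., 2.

H_0 ≅ Z,  H_1 ≅ Z ⊕ Z/2Z,  H_2 = 0.

Take the total order a < b < c < d < e < f < g < h < i on the vertex set. Then K (dimension 2) consists of the simplices:

  0-simplices (9): a, b, c, d, e, f, g, h, i
  1-simplices (27): ab, ae, af, ag, ah, ai, bc, bd, bg, bh, bi, cd, ce, cf, cg, ci, de, df, dh, di, eg, eh, ei, fg, fh, fi, gh
  2-simplices (18): abg, abh, aeg, aei, afh, afi, bcg, bci, bdh, bdi, cde, cdf, cei, cfg, deh, dfi, egh, fgh

giving chain groups C_0 ≅ Z^9, C_1 ≅ Z^27, C_2 ≅ Z^18.

∂_1: C_1 → C_0 maps an edge to its endpoints' difference, ∂[p,q] = q − p.
The resulting 9×27 matrix has rank 8, and its Smith normal form has invariant factors (1,1,1,1,1,1,1,1).

Boundary ∂_2: C_2 → C_1 maps a triangle to the signed sum of its edges. For instance
  ∂aeg = eg − ag + ae,
  ∂cdf = df − cf + cd.
The 27×18 boundary matrix has rank 18 and Smith normal form diag(1,1,1,1,1,1,1,1,1,1,1,1,1,1,1,1,1,2).

Computing H_k = (kernel of ∂_k) / (image of ∂_{k+1}):

  H_0: rank C_0 − rank ∂_1 = 9 − 8 = 1, and the invariant factors of ∂_1 are all 1, so H_0 ≅ Z.
  H_1: rank ker ∂_1 − rank ∂_2 = (27 − 8) − 18 = 1, and ∂_2 has invariant factor 2 > 1, so H_1 ≅ Z ⊕ Z/2Z.
  H_2: rank ker ∂_2 − rank ∂_3 = (18 − 18) − 0 = 0, and there is no ∂_3, so H_2 ≅ 0.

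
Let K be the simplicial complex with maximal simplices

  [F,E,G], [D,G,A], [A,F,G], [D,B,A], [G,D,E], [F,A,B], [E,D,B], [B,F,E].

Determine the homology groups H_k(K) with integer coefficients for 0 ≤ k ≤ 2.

Fix the vertex order A < B < D < E < F < G and write every simplex with vertices in increasing order. Then dim K = 2 and the simplices of K are:

  0-simplices (6): A, B, D, E, F, G
  1-simplices (12): AB, AD, AF, AG, BD, BE, BF, DE, DG, EF, EG, FG
  2-simplices (8): ABD, ABF, ADG, AFG, BDE, BEF, DEG, EFG

giving chain groups C_0 ≅ Z^6, C_1 ≅ Z^12, C_2 ≅ Z^8.

∂_1: C_1 → C_0 is given by ∂[p,q] = [q] − [p].
The resulting 6×12 matrix has rank 5, and its Smith normal form has invariant factors (1,1,1,1,1).

The boundary map ∂_2: C_2 → C_1 sends each 2-simplex [p,q,r] to [q,r] − [p,r] + [p,q]. For instance
  ∂BEF = EF − BF + BE,
  ∂ADG = DG − AG + AD.
As a 12×8 matrix over Z this has rank 7, with invariant factors (1,1,1,1,1,1,1).

From H_k ≅ ker(∂_k) / im(∂_{k+1}) we obtain:

  H_0: rank C_0 − rank ∂_1 = 6 − 5 = 1, and the invariant factors of ∂_1 are all 1, so H_0 = Z.
  H_1: rank ker ∂_1 − rank ∂_2 = (12 − 5) − 7 = 0, and the invariant factors of ∂_2 are all 1, so H_1 = 0.
  H_2: rank ker ∂_2 − rank ∂_3 = (8 − 7) − 0 = 1, and there is no ∂_3, so H_2 = Z.

(K is a triangulation of the 2-sphere S^2.)

H_0 = Z,  H_1 = 0,  H_2 = Z.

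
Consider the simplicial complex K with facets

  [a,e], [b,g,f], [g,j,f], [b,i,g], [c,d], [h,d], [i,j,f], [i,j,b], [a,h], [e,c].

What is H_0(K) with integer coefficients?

H_0 ≅ Z^2.

Take the total order a < b < c < d < e < f < g < h < i < j on the vertex set. Then K (dimension 2) consists of the simplices:

  0-simplices (10): a, b, c, d, e, f, g, h, i, j
  1-simplices (15): ae, ah, bf, bg, bi, bj, cd, ce, dh, fg, fi, fj, gi, gj, ij
  2-simplices (5): bfg, bgi, bij, fgj, fij

so the chain groups are C_0 ≅ Z^10, C_1 ≅ Z^15, C_2 ≅ Z^5.

The boundary map ∂_1: C_1 → C_0 is given by ∂[p,q] = [q] − [p]. For instance
  ∂ij = j − i.
This gives a 10×15 integer matrix of rank 8; reducing to Smith normal form yields diagonal entries (1,1,1,1,1,1,1,1).

∂_2: C_2 → C_1 sends each 2-simplex [p,q,r] to [q,r] − [p,r] + [p,q]. For instance
  ∂fgj = gj − fj + fg,
  ∂bfg = fg − bg + bf.
This gives a 15×5 integer matrix of rank 5; reducing to Smith normal form yields diagonal entries (1,1,1,1,1).

Now H_k = ker ∂_k / im ∂_{k+1}, so:

  H_0: rank C_0 − rank ∂_1 = 10 − 8 = 2, and the invariant factors of ∂_1 are all 1, so H_0 ≅ Z^2.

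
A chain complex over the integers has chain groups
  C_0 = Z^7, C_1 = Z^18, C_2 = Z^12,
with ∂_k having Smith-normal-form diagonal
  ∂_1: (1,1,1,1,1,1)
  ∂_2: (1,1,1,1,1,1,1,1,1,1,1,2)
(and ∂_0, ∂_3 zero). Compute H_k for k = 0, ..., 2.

H_0 ≅ Z,  H_1 ≅ Z_2,  H_2 = 0.

H_0: b_0 = 7 − 0 − 6 = 1; torsion from ∂_1 factors > 1: none. So H_0 ≅ Z.
H_1: b_1 = 18 − 6 − 12 = 0; torsion from ∂_2 factors > 1: [2]. So H_1 ≅ Z_2.
H_2: b_2 = 12 − 12 − 0 = 0; torsion from ∂_3 factors > 1: none. So H_2 ≅ 0.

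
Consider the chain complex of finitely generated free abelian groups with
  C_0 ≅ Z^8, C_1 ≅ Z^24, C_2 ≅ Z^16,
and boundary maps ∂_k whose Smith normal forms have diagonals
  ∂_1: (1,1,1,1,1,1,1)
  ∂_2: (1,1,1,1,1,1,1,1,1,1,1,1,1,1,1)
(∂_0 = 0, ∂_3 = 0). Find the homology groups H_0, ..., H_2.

H_0: b_0 = 8 − 0 − 7 = 1; torsion from ∂_1 factors > 1: none. So H_0 = Z.
H_1: b_1 = 24 − 7 − 15 = 2; torsion from ∂_2 factors > 1: none. So H_1 = Z^2.
H_2: b_2 = 16 − 15 − 0 = 1; torsion from ∂_3 factors > 1: none. So H_2 = Z.

H_0 = Z,  H_1 = Z^2,  H_2 = Z.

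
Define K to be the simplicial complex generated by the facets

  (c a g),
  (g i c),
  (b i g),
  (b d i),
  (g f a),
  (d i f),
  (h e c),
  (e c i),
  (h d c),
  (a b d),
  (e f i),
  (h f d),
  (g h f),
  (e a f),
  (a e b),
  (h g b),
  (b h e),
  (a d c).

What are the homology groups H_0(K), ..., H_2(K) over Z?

H_0 ≅ Z,  H_1 ≅ Z^2,  H_2 ≅ Z.

Take the total order a < b < c < d < e < f < g < h < i on the vertex set. Then K (dimension 2) consists of the simplices:

  0-simplices (9): a, b, c, d, e, f, g, h, i
  1-simplices (27): ab, ac, ad, ae, af, ag, bd, be, bg, bh, bi, cd, ce, cg, ch, ci, df, dh, di, ef, eh, ei, fg, fh, fi, gh, gi
  2-simplices (18): abd, abe, acd, acg, aef, afg, bdi, beh, bgh, bgi, cdh, ceh, cei, cgi, dfh, dfi, efi, fgh

so the chain groups are C_0 ≅ Z^9, C_1 ≅ Z^27, C_2 ≅ Z^18.

∂_1: C_1 → C_0 is given by ∂[p,q] = [q] − [p].
The resulting 9×27 matrix has rank 8, and its Smith normal form has invariant factors (1,1,1,1,1,1,1,1).

Boundary ∂_2: C_2 → C_1 maps a triangle to the signed sum of its edges. For instance
  ∂cei = ei − ci + ce,
  ∂dfi = fi − di + df.
As a 27×18 matrix over Z this has rank 17, with invariant factors (1,1,1,1,1,1,1,1,1,1,1,1,1,1,1,1,1).

Now H_k = ker ∂_k / im ∂_{k+1}, so:

  H_0: rank C_0 − rank ∂_1 = 9 − 8 = 1, and the invariant factors of ∂_1 are all 1, so H_0 = Z.
  H_1: rank ker ∂_1 − rank ∂_2 = (27 − 8) − 17 = 2, and the invariant factors of ∂_2 are all 1, so H_1 = Z^2.
  H_2: rank ker ∂_2 − rank ∂_3 = (18 − 17) − 0 = 1, and there is no ∂_3, so H_2 = Z.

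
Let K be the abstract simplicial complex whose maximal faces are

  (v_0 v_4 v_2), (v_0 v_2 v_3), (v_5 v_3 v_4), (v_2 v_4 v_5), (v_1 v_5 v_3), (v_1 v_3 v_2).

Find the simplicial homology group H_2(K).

H_2 = 0.

Order the vertices as v_0 < v_1 < v_2 < v_3 < v_4 < v_5. Listing each simplex with vertices in this order, K has dimension 2 with simplices:

  0-simplices (6): [v_0], [v_1], [v_2], [v_3], [v_4], [v_5]
  1-simplices (12): [v_0,v_2], [v_0,v_3], [v_0,v_4], [v_1,v_2], [v_1,v_3], [v_1,v_5], [v_2,v_3], [v_2,v_4], [v_2,v_5], [v_3,v_4], [v_3,v_5], [v_4,v_5]
  2-simplices (6): [v_0,v_2,v_3], [v_0,v_2,v_4], [v_1,v_2,v_3], [v_1,v_3,v_5], [v_2,v_4,v_5], [v_3,v_4,v_5]

so the chain groups are C_0 ≅ Z^6, C_1 ≅ Z^12, C_2 ≅ Z^6.

∂_1: C_1 → C_0 sends each edge [p,q] (with p < q) to q − p. For instance
  ∂[v_3,v_4] = [v_4] − [v_3].
The resulting 6×12 matrix has rank 5, and its Smith normal form has invariant factors (1,1,1,1,1).

Boundary ∂_2: C_2 → C_1 acts by ∂[p,q,r] = [q,r] − [p,r] + [p,q]. For instance
  ∂[v_3,v_4,v_5] = [v_4,v_5] − [v_3,v_5] + [v_3,v_4],
  ∂[v_0,v_2,v_3] = [v_2,v_3] − [v_0,v_3] + [v_0,v_2].
The 12×6 boundary matrix has rank 6 and Smith normal form diag(1,1,1,1,1,1).

Now H_k = ker ∂_k / im ∂_{k+1}, so:

  H_2: rank ker ∂_2 − rank ∂_3 = (6 − 6) − 0 = 0, and there is no ∂_3, so H_2 = 0.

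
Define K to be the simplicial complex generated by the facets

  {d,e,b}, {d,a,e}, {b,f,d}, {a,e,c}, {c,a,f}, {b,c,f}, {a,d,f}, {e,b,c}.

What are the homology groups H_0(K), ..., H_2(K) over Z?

We work with the vertex ordering a < b < c < d < e < f. The simplices of K, each written with vertices in increasing order, are:

  0-simplices (6): a, b, c, d, e, f
  1-simplices (12): ac, ad, ae, af, bc, bd, be, bf, ce, cf, de, df
  2-simplices (8): ace, acf, ade, adf, bce, bcf, bde, bdf

so the chain groups are C_0 ≅ Z^6, C_1 ≅ Z^12, C_2 ≅ Z^8.

Boundary ∂_1: C_1 → C_0 is given by ∂[p,q] = [q] − [p]. For instance
  ∂df = f − d.
The resulting 6×12 matrix has rank 5, and its Smith normal form has invariant factors (1,1,1,1,1).

∂_2: C_2 → C_1 sends each 2-simplex [p,q,r] to [q,r] − [p,r] + [p,q]. For instance
  ∂bcf = cf − bf + bc,
  ∂bdf = df − bf + bd.
The resulting 12×8 matrix has rank 7, and its Smith normal form has invariant factors (1,1,1,1,1,1,1).

Reading off H_k = ker ∂_k / im ∂_{k+1}:

  H_0: rank C_0 − rank ∂_1 = 6 − 5 = 1, and the invariant factors of ∂_1 are all 1, so H_0 ≅ Z.
  H_1: rank ker ∂_1 − rank ∂_2 = (12 − 5) − 7 = 0, and the invariant factors of ∂_2 are all 1, so H_1 ≅ 0.
  H_2: rank ker ∂_2 − rank ∂_3 = (8 − 7) − 0 = 1, and there is no ∂_3, so H_2 ≅ Z.

As a check, the Euler characteristic is 6 − 12 + 8 = 2, which agrees with 1 − 0 + 1 = 2.

H_0 ≅ Z,  H_1 = 0,  H_2 ≅ Z.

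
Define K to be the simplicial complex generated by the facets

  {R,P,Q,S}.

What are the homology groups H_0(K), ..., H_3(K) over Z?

H_0 ≅ Z,  H_1 = 0,  H_2 = 0,  H_3 = 0.

K has 4 vertices, 6 edges, 4 triangles, 1 3-simplex.
rank ∂_0 = 0, rank ∂_1 = 3 ⇒ b_0 = 4 − 0 − 3 = 1; all invariant factors of ∂_1 are 1 so no torsion. So H_0 ≅ Z.
rank ∂_1 = 3, rank ∂_2 = 3 ⇒ b_1 = 6 − 3 − 3 = 0; all invariant factors of ∂_2 are 1 so no torsion. So H_1 ≅ 0.
rank ∂_2 = 3, rank ∂_3 = 1 ⇒ b_2 = 4 − 3 − 1 = 0; all invariant factors of ∂_3 are 1 so no torsion. So H_2 ≅ 0.
rank ∂_3 = 1, rank ∂_4 = 0 ⇒ b_3 = 1 − 1 − 0 = 0. So H_3 ≅ 0.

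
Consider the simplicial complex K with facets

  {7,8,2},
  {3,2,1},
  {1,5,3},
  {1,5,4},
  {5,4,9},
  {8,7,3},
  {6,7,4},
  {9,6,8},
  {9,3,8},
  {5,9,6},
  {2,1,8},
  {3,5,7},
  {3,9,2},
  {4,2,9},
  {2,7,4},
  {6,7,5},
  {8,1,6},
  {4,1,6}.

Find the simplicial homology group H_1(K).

H_1 = Z × Z/2.

Order the vertices as 1 < 2 < 3 < 4 < 5 < 6 < 7 < 8 < 9. Listing each simplex with vertices in this order, K has dimension 2 with simplices:

  0-simplices (9): [1], [2], [3], [4], [5], [6], [7], [8], [9]
  1-simplices (27): (27 of them)
  2-simplices (18): [1,2,3], [1,2,8], [1,3,5], [1,4,5], [1,4,6], [1,6,8], [2,3,9], [2,4,7], [2,4,9], [2,7,8], [3,5,7], [3,7,8], [3,8,9], [4,5,9], [4,6,7], [5,6,7], [5,6,9], [6,8,9]

so the chain groups are C_0 ≅ Z^9, C_1 ≅ Z^27, C_2 ≅ Z^18.

The boundary map ∂_1: C_1 → C_0 sends each edge [p,q] (with p < q) to q − p.
This gives a 9×27 integer matrix of rank 8; reducing to Smith normal form yields diagonal entries (1,1,1,1,1,1,1,1).

∂_2: C_2 → C_1 sends each 2-simplex [p,q,r] to [q,r] − [p,r] + [p,q]. For instance
  ∂[5,6,7] = [6,7] − [5,7] + [5,6],
  ∂[3,7,8] = [7,8] − [3,8] + [3,7].
This gives a 27×18 integer matrix of rank 18; reducing to Smith normal form yields diagonal entries (1,1,1,1,1,1,1,1,1,1,1,1,1,1,1,1,1,2).

From H_k ≅ ker(∂_k) / im(∂_{k+1}) we obtain:

  H_1: rank ker ∂_1 − rank ∂_2 = (27 − 8) − 18 = 1, and ∂_2 has invariant factor 2 > 1, so H_1 = Z × Z/2.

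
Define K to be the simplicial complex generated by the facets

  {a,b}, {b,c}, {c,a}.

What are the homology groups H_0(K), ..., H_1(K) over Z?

H_0 = Z,  H_1 = Z.

K has 3 vertices, 3 edges.
rank ∂_0 = 0, rank ∂_1 = 2 ⇒ b_0 = 3 − 0 − 2 = 1; all invariant factors of ∂_1 are 1 so no torsion. So H_0 ≅ Z.
rank ∂_1 = 2, rank ∂_2 = 0 ⇒ b_1 = 3 − 2 − 0 = 1. So H_1 ≅ Z.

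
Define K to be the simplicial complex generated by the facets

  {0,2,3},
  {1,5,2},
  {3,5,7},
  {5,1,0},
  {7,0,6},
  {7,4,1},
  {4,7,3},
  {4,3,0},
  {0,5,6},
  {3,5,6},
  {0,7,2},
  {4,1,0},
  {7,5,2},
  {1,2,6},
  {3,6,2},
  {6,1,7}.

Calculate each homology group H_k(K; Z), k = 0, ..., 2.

Order the vertices as 0 < 1 < 2 < 3 < 4 < 5 < 6 < 7. Listing each simplex with vertices in this order, K has dimension 2 with simplices:

  0-simplices (8): [0], [1], [2], [3], [4], [5], [6], [7]
  1-simplices (24): (24 of them)
  2-simplices (16): [0,1,4], [0,1,5], [0,2,3], [0,2,7], [0,3,4], [0,5,6], [0,6,7], [1,2,5], [1,2,6], [1,4,7], [1,6,7], [2,3,6], [2,5,7], [3,4,7], [3,5,6], [3,5,7]

so the chain groups are C_0 ≅ Z^8, C_1 ≅ Z^24, C_2 ≅ Z^16.

The boundary map ∂_1: C_1 → C_0 sends each edge [p,q] (with p < q) to q − p.
The 8×24 boundary matrix has rank 7 and Smith normal form diag(1,1,1,1,1,1,1).

∂_2: C_2 → C_1 acts by ∂[p,q,r] = [q,r] − [p,r] + [p,q]. For instance
  ∂[0,1,5] = [1,5] − [0,5] + [0,1],
  ∂[3,5,6] = [5,6] − [3,6] + [3,5].
As a 24×16 matrix over Z this has rank 15, with invariant factors (1,1,1,1,1,1,1,1,1,1,1,1,1,1,1).

Reading off H_k = ker ∂_k / im ∂_{k+1}:

  H_0: rank C_0 − rank ∂_1 = 8 − 7 = 1, and the invariant factors of ∂_1 are all 1, so H_0 ≅ Z.
  H_1: rank ker ∂_1 − rank ∂_2 = (24 − 7) − 15 = 2, and the invariant factors of ∂_2 are all 1, so H_1 ≅ Z^2.
  H_2: rank ker ∂_2 − rank ∂_3 = (16 − 15) − 0 = 1, and there is no ∂_3, so H_2 ≅ Z.

(K is a triangulation of the torus T^2.)

H_0 ≅ Z,  H_1 ≅ Z^2,  H_2 ≅ Z.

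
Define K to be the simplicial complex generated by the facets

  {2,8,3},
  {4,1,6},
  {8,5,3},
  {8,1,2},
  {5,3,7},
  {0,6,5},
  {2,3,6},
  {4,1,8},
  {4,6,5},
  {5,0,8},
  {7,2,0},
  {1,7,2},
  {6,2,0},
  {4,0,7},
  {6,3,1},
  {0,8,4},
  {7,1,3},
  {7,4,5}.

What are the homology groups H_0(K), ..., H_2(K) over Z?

K has 9 vertices, 27 edges, 18 triangles.
rank ∂_0 = 0, rank ∂_1 = 8 ⇒ b_0 = 9 − 0 − 8 = 1; all invariant factors of ∂_1 are 1 so no torsion. So H_0 ≅ Z.
rank ∂_1 = 8, rank ∂_2 = 18 ⇒ b_1 = 27 − 8 − 18 = 1; ∂_2 has invariant factor(s) [2] giving torsion. So H_1 ≅ Z ⊕ Z/2Z.
rank ∂_2 = 18, rank ∂_3 = 0 ⇒ b_2 = 18 − 18 − 0 = 0. So H_2 ≅ 0.

H_0 ≅ Z,  H_1 ≅ Z ⊕ Z/2Z,  H_2 = 0.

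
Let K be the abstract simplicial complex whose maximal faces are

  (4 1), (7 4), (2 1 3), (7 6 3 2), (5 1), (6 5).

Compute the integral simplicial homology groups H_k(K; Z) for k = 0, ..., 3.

Order the vertices as 1 < 2 < 3 < 4 < 5 < 6 < 7. Listing each simplex with vertices in this order, K has dimension 3 with simplices:

  0-simplices (7): [1], [2], [3], [4], [5], [6], [7]
  1-simplices (12): [1,2], [1,3], [1,4], [1,5], [2,3], [2,6], [2,7], [3,6], [3,7], [4,7], [5,6], [6,7]
  2-simplices (5): [1,2,3], [2,3,6], [2,3,7], [2,6,7], [3,6,7]
  3-simplices (1): [2,3,6,7]

Hence C_0 ≅ Z^7, C_1 ≅ Z^12, C_2 ≅ Z^5, C_3 ≅ Z^1.

Boundary ∂_1: C_1 → C_0 is given by ∂[p,q] = [q] − [p]. For instance
  ∂[5,6] = [6] − [5].
This gives a 7×12 integer matrix of rank 6; reducing to Smith normal form yields diagonal entries (1,1,1,1,1,1).

The boundary map ∂_2: C_2 → C_1 sends each 2-simplex [p,q,r] to [q,r] − [p,r] + [p,q]. For instance
  ∂[1,2,3] = [2,3] − [1,3] + [1,2],
  ∂[2,3,6] = [3,6] − [2,6] + [2,3].
As a 12×5 matrix over Z this has rank 4, with invariant factors (1,1,1,1).

∂_3: C_3 → C_2 sends each 3-simplex σ to the alternating sum Σ_i (−1)^i (σ with its i-th vertex removed). For instance
  ∂[2,3,6,7] = [3,6,7] − [2,6,7] + [2,3,7] − [2,3,6].
The resulting 5×1 matrix has rank 1, and its Smith normal form has invariant factors (1).

From H_k ≅ ker(∂_k) / im(∂_{k+1}) we obtain:

  H_0: rank C_0 − rank ∂_1 = 7 − 6 = 1, and the invariant factors of ∂_1 are all 1, so H_0 = Z.
  H_1: rank ker ∂_1 − rank ∂_2 = (12 − 6) − 4 = 2, and the invariant factors of ∂_2 are all 1, so H_1 = Z^2.
  H_2: rank ker ∂_2 − rank ∂_3 = (5 − 4) − 1 = 0, and the invariant factors of ∂_3 are all 1, so H_2 = 0.
  H_3: rank ker ∂_3 − rank ∂_4 = (1 − 1) − 0 = 0, and there is no ∂_4, so H_3 = 0.

H_0 ≅ Z,  H_1 ≅ Z^2,  H_2 = 0,  H_3 = 0.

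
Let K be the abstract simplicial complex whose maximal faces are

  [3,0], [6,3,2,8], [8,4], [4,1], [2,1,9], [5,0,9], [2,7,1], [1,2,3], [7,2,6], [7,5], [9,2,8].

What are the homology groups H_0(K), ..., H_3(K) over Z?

H_0 ≅ Z,  H_1 ≅ Z^3,  H_2 = 0,  H_3 = 0.

We work with the vertex ordering 0 < 1 < 2 < 3 < 4 < 5 < 6 < 7 < 8 < 9. The simplices of K, each written with vertices in increasing order, are:

  0-simplices (10): [0], [1], [2], [3], [4], [5], [6], [7], [8], [9]
  1-simplices (21): [0,3], [0,5], [0,9], [1,2], [1,3], [1,4], [1,7], [1,9], [2,3], [2,6], [2,7], [2,8], [2,9], [3,6], [3,8], [4,8], [5,7], [5,9], [6,7], [6,8], [8,9]
  2-simplices (10): [0,5,9], [1,2,3], [1,2,7], [1,2,9], [2,3,6], [2,3,8], [2,6,7], [2,6,8], [2,8,9], [3,6,8]
  3-simplices (1): [2,3,6,8]

Hence C_0 ≅ Z^10, C_1 ≅ Z^21, C_2 ≅ Z^10, C_3 ≅ Z^1.

Boundary ∂_1: C_1 → C_0 maps an edge to its endpoints' difference, ∂[p,q] = q − p.
This gives a 10×21 integer matrix of rank 9; reducing to Smith normal form yields diagonal entries (1,1,1,1,1,1,1,1,1).

Boundary ∂_2: C_2 → C_1 acts by ∂[p,q,r] = [q,r] − [p,r] + [p,q]. For instance
  ∂[2,6,7] = [6,7] − [2,7] + [2,6],
  ∂[1,2,7] = [2,7] − [1,7] + [1,2].
The 21×10 boundary matrix has rank 9 and Smith normal form diag(1,1,1,1,1,1,1,1,1).

Boundary ∂_3: C_3 → C_2 sends each 3-simplex σ to the alternating sum Σ_i (−1)^i (σ with its i-th vertex removed). For instance
  ∂[2,3,6,8] = [3,6,8] − [2,6,8] + [2,3,8] − [2,3,6].
The 10×1 boundary matrix has rank 1 and Smith normal form diag(1).

Reading off H_k = ker ∂_k / im ∂_{k+1}:

  H_0: rank C_0 − rank ∂_1 = 10 − 9 = 1, and the invariant factors of ∂_1 are all 1, so H_0 = Z.
  H_1: rank ker ∂_1 − rank ∂_2 = (21 − 9) − 9 = 3, and the invariant factors of ∂_2 are all 1, so H_1 = Z^3.
  H_2: rank ker ∂_2 − rank ∂_3 = (10 − 9) − 1 = 0, and the invariant factors of ∂_3 are all 1, so H_2 = 0.
  H_3: rank ker ∂_3 − rank ∂_4 = (1 − 1) − 0 = 0, and there is no ∂_4, so H_3 = 0.

As a check, the Euler characteristic is 10 − 21 + 10 − 1 = -2, which agrees with 1 − 3 + 0 − 0 = -2.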